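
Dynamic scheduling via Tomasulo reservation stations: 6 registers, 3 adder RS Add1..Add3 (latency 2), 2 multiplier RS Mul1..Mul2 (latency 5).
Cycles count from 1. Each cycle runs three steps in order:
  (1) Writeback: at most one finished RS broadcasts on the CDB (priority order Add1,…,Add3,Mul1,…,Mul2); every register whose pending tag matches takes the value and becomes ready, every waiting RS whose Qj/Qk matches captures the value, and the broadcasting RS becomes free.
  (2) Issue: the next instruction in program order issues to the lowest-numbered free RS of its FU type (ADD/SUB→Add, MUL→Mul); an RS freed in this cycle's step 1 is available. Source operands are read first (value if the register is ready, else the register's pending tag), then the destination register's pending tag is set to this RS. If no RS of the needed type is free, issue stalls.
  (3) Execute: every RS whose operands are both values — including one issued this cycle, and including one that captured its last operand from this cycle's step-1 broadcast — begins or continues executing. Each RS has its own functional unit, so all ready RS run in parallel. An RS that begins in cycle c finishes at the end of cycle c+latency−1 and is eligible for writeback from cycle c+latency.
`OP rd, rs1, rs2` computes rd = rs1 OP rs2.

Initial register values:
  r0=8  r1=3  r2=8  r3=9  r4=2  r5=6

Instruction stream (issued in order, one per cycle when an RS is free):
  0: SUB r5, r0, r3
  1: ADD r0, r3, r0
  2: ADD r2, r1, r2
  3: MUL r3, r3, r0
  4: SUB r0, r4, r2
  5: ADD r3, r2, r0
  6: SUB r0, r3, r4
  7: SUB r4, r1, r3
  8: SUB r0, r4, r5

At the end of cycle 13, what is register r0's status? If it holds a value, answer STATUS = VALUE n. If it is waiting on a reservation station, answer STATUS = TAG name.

c1: issue SUB r5<-Add1 | r0:8,r1:3,r2:8,r3:9,r4:2,r5:Add1
c2: issue ADD r0<-Add2 | r0:Add2,r1:3,r2:8,r3:9,r4:2,r5:Add1
c3: CDB Add1=-1; issue ADD r2<-Add1 | r0:Add2,r1:3,r2:Add1,r3:9,r4:2,r5:-1
c4: CDB Add2=17; issue MUL r3<-Mul1 | r0:17,r1:3,r2:Add1,r3:Mul1,r4:2,r5:-1
c5: CDB Add1=11; issue SUB r0<-Add1 | r0:Add1,r1:3,r2:11,r3:Mul1,r4:2,r5:-1
c6: issue ADD r3<-Add2 | r0:Add1,r1:3,r2:11,r3:Add2,r4:2,r5:-1
c7: CDB Add1=-9; issue SUB r0<-Add1 | r0:Add1,r1:3,r2:11,r3:Add2,r4:2,r5:-1
c8: issue SUB r4<-Add3 | r0:Add1,r1:3,r2:11,r3:Add2,r4:Add3,r5:-1
c9: CDB Add2=2; issue SUB r0<-Add2 | r0:Add2,r1:3,r2:11,r3:2,r4:Add3,r5:-1
c10: CDB Mul1=153 | r0:Add2,r1:3,r2:11,r3:2,r4:Add3,r5:-1
c11: CDB Add1=0 | r0:Add2,r1:3,r2:11,r3:2,r4:Add3,r5:-1
c12: CDB Add3=1 | r0:Add2,r1:3,r2:11,r3:2,r4:1,r5:-1
c13: - | r0:Add2,r1:3,r2:11,r3:2,r4:1,r5:-1

STATUS = TAG Add2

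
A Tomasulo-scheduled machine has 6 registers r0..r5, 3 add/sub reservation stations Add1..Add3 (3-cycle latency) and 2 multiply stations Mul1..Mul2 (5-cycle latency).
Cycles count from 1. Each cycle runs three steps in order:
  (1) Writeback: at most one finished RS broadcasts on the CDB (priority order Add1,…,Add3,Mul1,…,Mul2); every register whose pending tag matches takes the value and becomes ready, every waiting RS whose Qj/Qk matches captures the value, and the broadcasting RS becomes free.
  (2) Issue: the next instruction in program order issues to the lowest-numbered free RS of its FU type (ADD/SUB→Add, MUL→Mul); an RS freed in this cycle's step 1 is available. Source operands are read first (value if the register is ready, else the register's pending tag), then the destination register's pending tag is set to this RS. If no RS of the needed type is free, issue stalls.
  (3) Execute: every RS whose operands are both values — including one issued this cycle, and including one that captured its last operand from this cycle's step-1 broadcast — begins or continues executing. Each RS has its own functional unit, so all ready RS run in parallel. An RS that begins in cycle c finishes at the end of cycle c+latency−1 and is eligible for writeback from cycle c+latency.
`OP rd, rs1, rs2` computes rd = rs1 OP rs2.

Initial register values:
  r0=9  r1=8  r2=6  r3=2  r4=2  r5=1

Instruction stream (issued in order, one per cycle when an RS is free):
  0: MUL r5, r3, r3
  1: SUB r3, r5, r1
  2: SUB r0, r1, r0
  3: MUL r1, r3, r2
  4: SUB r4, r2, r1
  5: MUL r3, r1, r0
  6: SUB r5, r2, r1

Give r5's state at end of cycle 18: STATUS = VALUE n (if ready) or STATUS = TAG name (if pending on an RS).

STATUS = VALUE 30

cycle 1: issue MUL r5<-Mul1 // r0:9,r1:8,r2:6,r3:2,r4:2,r5:Mul1
cycle 2: issue SUB r3<-Add1 // r0:9,r1:8,r2:6,r3:Add1,r4:2,r5:Mul1
cycle 3: issue SUB r0<-Add2 // r0:Add2,r1:8,r2:6,r3:Add1,r4:2,r5:Mul1
cycle 4: issue MUL r1<-Mul2 // r0:Add2,r1:Mul2,r2:6,r3:Add1,r4:2,r5:Mul1
cycle 5: issue SUB r4<-Add3 // r0:Add2,r1:Mul2,r2:6,r3:Add1,r4:Add3,r5:Mul1
cycle 6: CDB Add2=-1; stall // r0:-1,r1:Mul2,r2:6,r3:Add1,r4:Add3,r5:Mul1
cycle 7: CDB Mul1=4; issue MUL r3<-Mul1 // r0:-1,r1:Mul2,r2:6,r3:Mul1,r4:Add3,r5:4
cycle 8: issue SUB r5<-Add2 // r0:-1,r1:Mul2,r2:6,r3:Mul1,r4:Add3,r5:Add2
cycle 9: - // r0:-1,r1:Mul2,r2:6,r3:Mul1,r4:Add3,r5:Add2
cycle 10: CDB Add1=-4 // r0:-1,r1:Mul2,r2:6,r3:Mul1,r4:Add3,r5:Add2
cycle 11: - // r0:-1,r1:Mul2,r2:6,r3:Mul1,r4:Add3,r5:Add2
cycle 12: - // r0:-1,r1:Mul2,r2:6,r3:Mul1,r4:Add3,r5:Add2
cycle 13: - // r0:-1,r1:Mul2,r2:6,r3:Mul1,r4:Add3,r5:Add2
cycle 14: - // r0:-1,r1:Mul2,r2:6,r3:Mul1,r4:Add3,r5:Add2
cycle 15: CDB Mul2=-24 // r0:-1,r1:-24,r2:6,r3:Mul1,r4:Add3,r5:Add2
cycle 16: - // r0:-1,r1:-24,r2:6,r3:Mul1,r4:Add3,r5:Add2
cycle 17: - // r0:-1,r1:-24,r2:6,r3:Mul1,r4:Add3,r5:Add2
cycle 18: CDB Add2=30 // r0:-1,r1:-24,r2:6,r3:Mul1,r4:Add3,r5:30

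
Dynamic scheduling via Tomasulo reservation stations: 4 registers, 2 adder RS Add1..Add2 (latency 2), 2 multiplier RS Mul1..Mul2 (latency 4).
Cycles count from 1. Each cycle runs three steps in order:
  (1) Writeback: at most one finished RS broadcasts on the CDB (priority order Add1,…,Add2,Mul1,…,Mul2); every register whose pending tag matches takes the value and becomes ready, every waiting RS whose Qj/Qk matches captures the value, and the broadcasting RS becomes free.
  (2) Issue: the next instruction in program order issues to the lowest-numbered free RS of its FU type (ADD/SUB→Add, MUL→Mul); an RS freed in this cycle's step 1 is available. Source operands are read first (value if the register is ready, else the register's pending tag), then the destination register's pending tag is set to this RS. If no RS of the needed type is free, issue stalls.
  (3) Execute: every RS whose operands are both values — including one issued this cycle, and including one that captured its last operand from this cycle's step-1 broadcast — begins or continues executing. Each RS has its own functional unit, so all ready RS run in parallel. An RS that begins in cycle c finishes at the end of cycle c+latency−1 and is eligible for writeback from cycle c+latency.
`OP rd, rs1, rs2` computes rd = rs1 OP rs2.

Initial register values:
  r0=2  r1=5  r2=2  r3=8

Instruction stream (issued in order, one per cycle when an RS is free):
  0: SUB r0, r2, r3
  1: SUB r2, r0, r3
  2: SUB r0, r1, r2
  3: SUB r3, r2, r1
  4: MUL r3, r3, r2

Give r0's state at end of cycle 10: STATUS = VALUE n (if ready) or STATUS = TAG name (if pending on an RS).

  c1: issue SUB r0<-Add1  regs: r0:Add1,r1:5,r2:2,r3:8
  c2: issue SUB r2<-Add2  regs: r0:Add1,r1:5,r2:Add2,r3:8
  c3: CDB Add1=-6; issue SUB r0<-Add1  regs: r0:Add1,r1:5,r2:Add2,r3:8
  c4: stall  regs: r0:Add1,r1:5,r2:Add2,r3:8
  c5: CDB Add2=-14; issue SUB r3<-Add2  regs: r0:Add1,r1:5,r2:-14,r3:Add2
  c6: issue MUL r3<-Mul1  regs: r0:Add1,r1:5,r2:-14,r3:Mul1
  c7: CDB Add1=19  regs: r0:19,r1:5,r2:-14,r3:Mul1
  c8: CDB Add2=-19  regs: r0:19,r1:5,r2:-14,r3:Mul1
  c9: -  regs: r0:19,r1:5,r2:-14,r3:Mul1
  c10: -  regs: r0:19,r1:5,r2:-14,r3:Mul1

STATUS = VALUE 19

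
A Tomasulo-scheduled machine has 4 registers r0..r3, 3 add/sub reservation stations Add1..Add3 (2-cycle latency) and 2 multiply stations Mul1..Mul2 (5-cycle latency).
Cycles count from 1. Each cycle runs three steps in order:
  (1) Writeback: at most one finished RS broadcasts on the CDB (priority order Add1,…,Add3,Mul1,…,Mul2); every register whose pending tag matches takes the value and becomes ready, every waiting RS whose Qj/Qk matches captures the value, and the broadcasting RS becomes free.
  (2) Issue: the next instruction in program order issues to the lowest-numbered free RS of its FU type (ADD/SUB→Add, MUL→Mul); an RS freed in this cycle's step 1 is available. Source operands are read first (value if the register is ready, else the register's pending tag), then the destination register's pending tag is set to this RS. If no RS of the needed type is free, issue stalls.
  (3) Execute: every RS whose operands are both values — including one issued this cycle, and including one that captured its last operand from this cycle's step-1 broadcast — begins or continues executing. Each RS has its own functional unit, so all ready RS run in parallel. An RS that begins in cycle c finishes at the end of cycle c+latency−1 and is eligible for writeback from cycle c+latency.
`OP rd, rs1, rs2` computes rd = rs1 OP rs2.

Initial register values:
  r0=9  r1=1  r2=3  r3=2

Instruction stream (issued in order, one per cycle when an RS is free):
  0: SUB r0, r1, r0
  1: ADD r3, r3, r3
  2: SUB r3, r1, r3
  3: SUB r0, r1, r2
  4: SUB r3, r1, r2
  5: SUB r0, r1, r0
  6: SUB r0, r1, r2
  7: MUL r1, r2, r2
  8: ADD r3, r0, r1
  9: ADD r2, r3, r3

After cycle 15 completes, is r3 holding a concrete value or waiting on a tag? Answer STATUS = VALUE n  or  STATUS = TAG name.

STATUS = VALUE 7

c1: issue SUB r0<-Add1 | r0:Add1,r1:1,r2:3,r3:2
c2: issue ADD r3<-Add2 | r0:Add1,r1:1,r2:3,r3:Add2
c3: CDB Add1=-8; issue SUB r3<-Add1 | r0:-8,r1:1,r2:3,r3:Add1
c4: CDB Add2=4; issue SUB r0<-Add2 | r0:Add2,r1:1,r2:3,r3:Add1
c5: issue SUB r3<-Add3 | r0:Add2,r1:1,r2:3,r3:Add3
c6: CDB Add1=-3; issue SUB r0<-Add1 | r0:Add1,r1:1,r2:3,r3:Add3
c7: CDB Add2=-2; issue SUB r0<-Add2 | r0:Add2,r1:1,r2:3,r3:Add3
c8: CDB Add3=-2; issue MUL r1<-Mul1 | r0:Add2,r1:Mul1,r2:3,r3:-2
c9: CDB Add1=3; issue ADD r3<-Add1 | r0:Add2,r1:Mul1,r2:3,r3:Add1
c10: CDB Add2=-2; issue ADD r2<-Add2 | r0:-2,r1:Mul1,r2:Add2,r3:Add1
c11: - | r0:-2,r1:Mul1,r2:Add2,r3:Add1
c12: - | r0:-2,r1:Mul1,r2:Add2,r3:Add1
c13: CDB Mul1=9 | r0:-2,r1:9,r2:Add2,r3:Add1
c14: - | r0:-2,r1:9,r2:Add2,r3:Add1
c15: CDB Add1=7 | r0:-2,r1:9,r2:Add2,r3:7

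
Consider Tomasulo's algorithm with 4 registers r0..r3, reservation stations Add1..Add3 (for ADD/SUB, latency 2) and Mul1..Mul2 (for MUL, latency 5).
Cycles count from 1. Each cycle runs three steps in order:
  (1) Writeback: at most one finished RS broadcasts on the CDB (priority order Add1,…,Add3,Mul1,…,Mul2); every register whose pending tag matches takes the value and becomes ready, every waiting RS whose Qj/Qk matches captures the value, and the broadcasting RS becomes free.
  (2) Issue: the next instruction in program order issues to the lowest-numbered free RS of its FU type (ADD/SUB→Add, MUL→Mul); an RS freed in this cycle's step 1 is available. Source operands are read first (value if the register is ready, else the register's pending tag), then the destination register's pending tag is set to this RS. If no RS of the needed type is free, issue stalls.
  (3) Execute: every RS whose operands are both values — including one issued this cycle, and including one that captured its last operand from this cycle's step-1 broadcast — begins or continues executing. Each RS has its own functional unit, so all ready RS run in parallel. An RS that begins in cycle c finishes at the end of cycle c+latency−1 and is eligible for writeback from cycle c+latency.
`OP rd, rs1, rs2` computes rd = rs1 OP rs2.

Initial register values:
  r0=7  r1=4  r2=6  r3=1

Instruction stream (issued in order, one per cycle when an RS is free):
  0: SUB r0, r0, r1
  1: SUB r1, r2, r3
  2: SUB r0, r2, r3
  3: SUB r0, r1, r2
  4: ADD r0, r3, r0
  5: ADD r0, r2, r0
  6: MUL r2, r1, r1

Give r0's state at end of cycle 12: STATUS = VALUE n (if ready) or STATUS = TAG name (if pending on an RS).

STATUS = VALUE 6

cycle 1: issue SUB r0<-Add1 // r0:Add1,r1:4,r2:6,r3:1
cycle 2: issue SUB r1<-Add2 // r0:Add1,r1:Add2,r2:6,r3:1
cycle 3: CDB Add1=3; issue SUB r0<-Add1 // r0:Add1,r1:Add2,r2:6,r3:1
cycle 4: CDB Add2=5; issue SUB r0<-Add2 // r0:Add2,r1:5,r2:6,r3:1
cycle 5: CDB Add1=5; issue ADD r0<-Add1 // r0:Add1,r1:5,r2:6,r3:1
cycle 6: CDB Add2=-1; issue ADD r0<-Add2 // r0:Add2,r1:5,r2:6,r3:1
cycle 7: issue MUL r2<-Mul1 // r0:Add2,r1:5,r2:Mul1,r3:1
cycle 8: CDB Add1=0 // r0:Add2,r1:5,r2:Mul1,r3:1
cycle 9: - // r0:Add2,r1:5,r2:Mul1,r3:1
cycle 10: CDB Add2=6 // r0:6,r1:5,r2:Mul1,r3:1
cycle 11: - // r0:6,r1:5,r2:Mul1,r3:1
cycle 12: CDB Mul1=25 // r0:6,r1:5,r2:25,r3:1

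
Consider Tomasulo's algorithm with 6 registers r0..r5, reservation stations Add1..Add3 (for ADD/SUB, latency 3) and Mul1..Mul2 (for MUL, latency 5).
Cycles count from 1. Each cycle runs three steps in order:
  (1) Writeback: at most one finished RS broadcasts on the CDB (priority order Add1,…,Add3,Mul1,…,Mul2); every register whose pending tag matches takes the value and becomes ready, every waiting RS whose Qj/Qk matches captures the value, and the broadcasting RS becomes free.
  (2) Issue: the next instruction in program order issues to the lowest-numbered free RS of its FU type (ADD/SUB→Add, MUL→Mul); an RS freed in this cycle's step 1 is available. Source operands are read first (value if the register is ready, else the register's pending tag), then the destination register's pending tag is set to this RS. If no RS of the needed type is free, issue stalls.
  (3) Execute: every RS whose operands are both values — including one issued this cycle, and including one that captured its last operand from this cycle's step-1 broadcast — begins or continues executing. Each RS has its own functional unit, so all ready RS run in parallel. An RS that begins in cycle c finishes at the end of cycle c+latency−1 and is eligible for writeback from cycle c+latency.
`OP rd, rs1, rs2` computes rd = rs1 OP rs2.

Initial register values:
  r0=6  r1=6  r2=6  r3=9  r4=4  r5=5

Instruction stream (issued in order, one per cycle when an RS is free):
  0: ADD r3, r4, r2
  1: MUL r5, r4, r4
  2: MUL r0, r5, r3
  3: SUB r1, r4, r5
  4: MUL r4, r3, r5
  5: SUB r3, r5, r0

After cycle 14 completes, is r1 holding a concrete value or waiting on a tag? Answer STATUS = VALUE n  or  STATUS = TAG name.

c1: issue ADD r3<-Add1 | r0:6,r1:6,r2:6,r3:Add1,r4:4,r5:5
c2: issue MUL r5<-Mul1 | r0:6,r1:6,r2:6,r3:Add1,r4:4,r5:Mul1
c3: issue MUL r0<-Mul2 | r0:Mul2,r1:6,r2:6,r3:Add1,r4:4,r5:Mul1
c4: CDB Add1=10; issue SUB r1<-Add1 | r0:Mul2,r1:Add1,r2:6,r3:10,r4:4,r5:Mul1
c5: stall | r0:Mul2,r1:Add1,r2:6,r3:10,r4:4,r5:Mul1
c6: stall | r0:Mul2,r1:Add1,r2:6,r3:10,r4:4,r5:Mul1
c7: CDB Mul1=16; issue MUL r4<-Mul1 | r0:Mul2,r1:Add1,r2:6,r3:10,r4:Mul1,r5:16
c8: issue SUB r3<-Add2 | r0:Mul2,r1:Add1,r2:6,r3:Add2,r4:Mul1,r5:16
c9: - | r0:Mul2,r1:Add1,r2:6,r3:Add2,r4:Mul1,r5:16
c10: CDB Add1=-12 | r0:Mul2,r1:-12,r2:6,r3:Add2,r4:Mul1,r5:16
c11: - | r0:Mul2,r1:-12,r2:6,r3:Add2,r4:Mul1,r5:16
c12: CDB Mul1=160 | r0:Mul2,r1:-12,r2:6,r3:Add2,r4:160,r5:16
c13: CDB Mul2=160 | r0:160,r1:-12,r2:6,r3:Add2,r4:160,r5:16
c14: - | r0:160,r1:-12,r2:6,r3:Add2,r4:160,r5:16

STATUS = VALUE -12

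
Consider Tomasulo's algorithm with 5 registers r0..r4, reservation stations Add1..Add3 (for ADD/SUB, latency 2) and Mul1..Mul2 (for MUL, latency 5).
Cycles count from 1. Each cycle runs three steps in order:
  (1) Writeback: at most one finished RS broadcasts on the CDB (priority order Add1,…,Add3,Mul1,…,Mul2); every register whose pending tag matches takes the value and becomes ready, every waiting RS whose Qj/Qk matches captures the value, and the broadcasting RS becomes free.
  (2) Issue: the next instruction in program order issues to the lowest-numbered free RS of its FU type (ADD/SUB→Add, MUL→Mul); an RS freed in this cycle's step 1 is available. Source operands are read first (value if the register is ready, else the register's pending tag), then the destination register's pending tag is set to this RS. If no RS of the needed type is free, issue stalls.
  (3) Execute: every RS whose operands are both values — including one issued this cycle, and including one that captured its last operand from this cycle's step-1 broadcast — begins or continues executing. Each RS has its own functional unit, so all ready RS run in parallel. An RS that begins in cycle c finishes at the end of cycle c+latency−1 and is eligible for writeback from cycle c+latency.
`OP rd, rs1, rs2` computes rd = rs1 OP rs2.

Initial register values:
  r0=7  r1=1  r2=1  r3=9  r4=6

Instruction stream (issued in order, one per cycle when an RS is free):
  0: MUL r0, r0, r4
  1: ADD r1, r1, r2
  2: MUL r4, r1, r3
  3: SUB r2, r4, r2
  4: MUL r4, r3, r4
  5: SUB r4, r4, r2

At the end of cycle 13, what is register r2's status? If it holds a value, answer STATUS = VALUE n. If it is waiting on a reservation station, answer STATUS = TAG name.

STATUS = VALUE 17

c1: issue MUL r0<-Mul1 | r0:Mul1,r1:1,r2:1,r3:9,r4:6
c2: issue ADD r1<-Add1 | r0:Mul1,r1:Add1,r2:1,r3:9,r4:6
c3: issue MUL r4<-Mul2 | r0:Mul1,r1:Add1,r2:1,r3:9,r4:Mul2
c4: CDB Add1=2; issue SUB r2<-Add1 | r0:Mul1,r1:2,r2:Add1,r3:9,r4:Mul2
c5: stall | r0:Mul1,r1:2,r2:Add1,r3:9,r4:Mul2
c6: CDB Mul1=42; issue MUL r4<-Mul1 | r0:42,r1:2,r2:Add1,r3:9,r4:Mul1
c7: issue SUB r4<-Add2 | r0:42,r1:2,r2:Add1,r3:9,r4:Add2
c8: - | r0:42,r1:2,r2:Add1,r3:9,r4:Add2
c9: CDB Mul2=18 | r0:42,r1:2,r2:Add1,r3:9,r4:Add2
c10: - | r0:42,r1:2,r2:Add1,r3:9,r4:Add2
c11: CDB Add1=17 | r0:42,r1:2,r2:17,r3:9,r4:Add2
c12: - | r0:42,r1:2,r2:17,r3:9,r4:Add2
c13: - | r0:42,r1:2,r2:17,r3:9,r4:Add2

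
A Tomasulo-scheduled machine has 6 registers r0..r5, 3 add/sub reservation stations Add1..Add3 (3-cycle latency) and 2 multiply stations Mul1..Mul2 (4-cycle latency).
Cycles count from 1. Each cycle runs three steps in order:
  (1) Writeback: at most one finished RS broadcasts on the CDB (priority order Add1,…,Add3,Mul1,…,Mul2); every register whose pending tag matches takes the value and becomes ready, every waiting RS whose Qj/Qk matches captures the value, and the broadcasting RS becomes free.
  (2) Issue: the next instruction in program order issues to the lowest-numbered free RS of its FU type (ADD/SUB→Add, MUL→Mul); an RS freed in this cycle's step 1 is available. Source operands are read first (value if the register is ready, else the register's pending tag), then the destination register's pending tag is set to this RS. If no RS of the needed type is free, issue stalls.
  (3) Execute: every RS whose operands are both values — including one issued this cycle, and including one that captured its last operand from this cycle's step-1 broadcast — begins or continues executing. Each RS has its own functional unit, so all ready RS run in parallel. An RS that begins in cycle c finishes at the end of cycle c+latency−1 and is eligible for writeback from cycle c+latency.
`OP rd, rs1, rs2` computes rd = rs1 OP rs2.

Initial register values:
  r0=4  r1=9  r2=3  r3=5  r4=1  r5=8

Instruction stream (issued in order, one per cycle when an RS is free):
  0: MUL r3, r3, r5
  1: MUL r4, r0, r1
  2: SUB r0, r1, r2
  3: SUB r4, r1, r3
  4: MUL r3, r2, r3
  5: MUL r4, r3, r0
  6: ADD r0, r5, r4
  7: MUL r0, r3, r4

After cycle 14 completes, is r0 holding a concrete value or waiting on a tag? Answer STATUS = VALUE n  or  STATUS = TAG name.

STATUS = TAG Mul1

c1: issue MUL r3<-Mul1 | r0:4,r1:9,r2:3,r3:Mul1,r4:1,r5:8
c2: issue MUL r4<-Mul2 | r0:4,r1:9,r2:3,r3:Mul1,r4:Mul2,r5:8
c3: issue SUB r0<-Add1 | r0:Add1,r1:9,r2:3,r3:Mul1,r4:Mul2,r5:8
c4: issue SUB r4<-Add2 | r0:Add1,r1:9,r2:3,r3:Mul1,r4:Add2,r5:8
c5: CDB Mul1=40; issue MUL r3<-Mul1 | r0:Add1,r1:9,r2:3,r3:Mul1,r4:Add2,r5:8
c6: CDB Add1=6; stall | r0:6,r1:9,r2:3,r3:Mul1,r4:Add2,r5:8
c7: CDB Mul2=36; issue MUL r4<-Mul2 | r0:6,r1:9,r2:3,r3:Mul1,r4:Mul2,r5:8
c8: CDB Add2=-31; issue ADD r0<-Add1 | r0:Add1,r1:9,r2:3,r3:Mul1,r4:Mul2,r5:8
c9: CDB Mul1=120; issue MUL r0<-Mul1 | r0:Mul1,r1:9,r2:3,r3:120,r4:Mul2,r5:8
c10: - | r0:Mul1,r1:9,r2:3,r3:120,r4:Mul2,r5:8
c11: - | r0:Mul1,r1:9,r2:3,r3:120,r4:Mul2,r5:8
c12: - | r0:Mul1,r1:9,r2:3,r3:120,r4:Mul2,r5:8
c13: CDB Mul2=720 | r0:Mul1,r1:9,r2:3,r3:120,r4:720,r5:8
c14: - | r0:Mul1,r1:9,r2:3,r3:120,r4:720,r5:8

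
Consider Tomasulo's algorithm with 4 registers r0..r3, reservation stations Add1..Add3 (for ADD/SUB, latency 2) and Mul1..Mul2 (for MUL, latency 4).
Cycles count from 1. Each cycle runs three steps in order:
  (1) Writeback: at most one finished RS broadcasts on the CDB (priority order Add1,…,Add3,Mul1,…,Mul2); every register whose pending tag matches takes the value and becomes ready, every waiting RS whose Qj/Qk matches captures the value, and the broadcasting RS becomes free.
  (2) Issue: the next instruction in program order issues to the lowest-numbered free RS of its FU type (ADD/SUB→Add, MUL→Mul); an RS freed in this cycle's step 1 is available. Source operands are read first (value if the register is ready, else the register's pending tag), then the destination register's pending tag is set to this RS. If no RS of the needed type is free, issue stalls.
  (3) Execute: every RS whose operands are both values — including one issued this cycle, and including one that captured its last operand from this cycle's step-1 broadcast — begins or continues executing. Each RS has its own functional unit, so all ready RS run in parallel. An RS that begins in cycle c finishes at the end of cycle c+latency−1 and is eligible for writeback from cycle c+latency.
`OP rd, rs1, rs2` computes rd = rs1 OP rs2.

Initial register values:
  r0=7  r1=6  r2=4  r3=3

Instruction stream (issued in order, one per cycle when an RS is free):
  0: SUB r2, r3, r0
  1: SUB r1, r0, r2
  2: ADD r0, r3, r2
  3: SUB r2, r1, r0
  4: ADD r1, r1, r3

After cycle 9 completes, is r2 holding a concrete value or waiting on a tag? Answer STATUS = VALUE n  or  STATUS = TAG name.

STATUS = VALUE 12

c1: issue SUB r2<-Add1 | r0:7,r1:6,r2:Add1,r3:3
c2: issue SUB r1<-Add2 | r0:7,r1:Add2,r2:Add1,r3:3
c3: CDB Add1=-4; issue ADD r0<-Add1 | r0:Add1,r1:Add2,r2:-4,r3:3
c4: issue SUB r2<-Add3 | r0:Add1,r1:Add2,r2:Add3,r3:3
c5: CDB Add1=-1; issue ADD r1<-Add1 | r0:-1,r1:Add1,r2:Add3,r3:3
c6: CDB Add2=11 | r0:-1,r1:Add1,r2:Add3,r3:3
c7: - | r0:-1,r1:Add1,r2:Add3,r3:3
c8: CDB Add1=14 | r0:-1,r1:14,r2:Add3,r3:3
c9: CDB Add3=12 | r0:-1,r1:14,r2:12,r3:3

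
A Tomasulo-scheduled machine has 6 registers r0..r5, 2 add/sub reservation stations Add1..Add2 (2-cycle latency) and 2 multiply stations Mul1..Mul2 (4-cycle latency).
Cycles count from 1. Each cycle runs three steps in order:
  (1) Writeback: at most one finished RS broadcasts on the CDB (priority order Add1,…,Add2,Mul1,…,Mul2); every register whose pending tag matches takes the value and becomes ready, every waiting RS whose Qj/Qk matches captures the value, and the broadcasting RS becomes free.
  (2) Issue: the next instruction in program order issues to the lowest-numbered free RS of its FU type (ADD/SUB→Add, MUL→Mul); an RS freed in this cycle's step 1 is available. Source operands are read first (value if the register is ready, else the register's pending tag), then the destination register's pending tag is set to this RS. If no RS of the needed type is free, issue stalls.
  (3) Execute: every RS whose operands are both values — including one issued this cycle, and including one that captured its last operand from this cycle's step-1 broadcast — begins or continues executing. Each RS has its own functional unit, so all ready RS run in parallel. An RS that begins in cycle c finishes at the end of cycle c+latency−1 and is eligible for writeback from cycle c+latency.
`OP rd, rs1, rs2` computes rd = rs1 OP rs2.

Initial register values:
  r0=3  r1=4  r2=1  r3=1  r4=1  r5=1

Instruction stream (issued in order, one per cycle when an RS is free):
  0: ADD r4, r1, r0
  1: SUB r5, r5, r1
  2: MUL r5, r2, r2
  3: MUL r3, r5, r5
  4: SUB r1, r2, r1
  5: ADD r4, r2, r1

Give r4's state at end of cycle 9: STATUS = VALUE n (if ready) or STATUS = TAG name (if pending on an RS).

STATUS = VALUE -2

cycle 1: issue ADD r4<-Add1 // r0:3,r1:4,r2:1,r3:1,r4:Add1,r5:1
cycle 2: issue SUB r5<-Add2 // r0:3,r1:4,r2:1,r3:1,r4:Add1,r5:Add2
cycle 3: CDB Add1=7; issue MUL r5<-Mul1 // r0:3,r1:4,r2:1,r3:1,r4:7,r5:Mul1
cycle 4: CDB Add2=-3; issue MUL r3<-Mul2 // r0:3,r1:4,r2:1,r3:Mul2,r4:7,r5:Mul1
cycle 5: issue SUB r1<-Add1 // r0:3,r1:Add1,r2:1,r3:Mul2,r4:7,r5:Mul1
cycle 6: issue ADD r4<-Add2 // r0:3,r1:Add1,r2:1,r3:Mul2,r4:Add2,r5:Mul1
cycle 7: CDB Add1=-3 // r0:3,r1:-3,r2:1,r3:Mul2,r4:Add2,r5:Mul1
cycle 8: CDB Mul1=1 // r0:3,r1:-3,r2:1,r3:Mul2,r4:Add2,r5:1
cycle 9: CDB Add2=-2 // r0:3,r1:-3,r2:1,r3:Mul2,r4:-2,r5:1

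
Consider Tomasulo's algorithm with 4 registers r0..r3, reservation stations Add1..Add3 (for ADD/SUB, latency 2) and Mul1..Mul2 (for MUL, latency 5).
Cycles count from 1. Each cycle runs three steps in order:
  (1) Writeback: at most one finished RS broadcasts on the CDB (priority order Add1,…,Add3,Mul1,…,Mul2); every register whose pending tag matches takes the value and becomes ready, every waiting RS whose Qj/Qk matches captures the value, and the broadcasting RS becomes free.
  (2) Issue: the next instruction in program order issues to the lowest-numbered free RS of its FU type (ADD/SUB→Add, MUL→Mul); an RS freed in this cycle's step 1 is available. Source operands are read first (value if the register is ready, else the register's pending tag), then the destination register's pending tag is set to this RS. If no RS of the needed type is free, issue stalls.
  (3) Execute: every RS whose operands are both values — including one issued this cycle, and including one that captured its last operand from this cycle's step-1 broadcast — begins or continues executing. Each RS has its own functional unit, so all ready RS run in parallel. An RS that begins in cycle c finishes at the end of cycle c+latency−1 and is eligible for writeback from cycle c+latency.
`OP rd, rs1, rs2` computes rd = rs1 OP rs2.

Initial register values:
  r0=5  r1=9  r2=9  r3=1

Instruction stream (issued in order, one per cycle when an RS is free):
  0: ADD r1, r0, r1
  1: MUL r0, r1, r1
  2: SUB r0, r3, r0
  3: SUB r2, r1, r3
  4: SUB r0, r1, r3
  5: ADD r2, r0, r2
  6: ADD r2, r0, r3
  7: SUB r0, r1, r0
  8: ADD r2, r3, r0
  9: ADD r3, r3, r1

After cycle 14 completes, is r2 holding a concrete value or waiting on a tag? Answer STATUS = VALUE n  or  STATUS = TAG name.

STATUS = VALUE 2

  c1: issue ADD r1<-Add1  regs: r0:5,r1:Add1,r2:9,r3:1
  c2: issue MUL r0<-Mul1  regs: r0:Mul1,r1:Add1,r2:9,r3:1
  c3: CDB Add1=14; issue SUB r0<-Add1  regs: r0:Add1,r1:14,r2:9,r3:1
  c4: issue SUB r2<-Add2  regs: r0:Add1,r1:14,r2:Add2,r3:1
  c5: issue SUB r0<-Add3  regs: r0:Add3,r1:14,r2:Add2,r3:1
  c6: CDB Add2=13; issue ADD r2<-Add2  regs: r0:Add3,r1:14,r2:Add2,r3:1
  c7: CDB Add3=13; issue ADD r2<-Add3  regs: r0:13,r1:14,r2:Add3,r3:1
  c8: CDB Mul1=196; stall  regs: r0:13,r1:14,r2:Add3,r3:1
  c9: CDB Add2=26; issue SUB r0<-Add2  regs: r0:Add2,r1:14,r2:Add3,r3:1
  c10: CDB Add1=-195; issue ADD r2<-Add1  regs: r0:Add2,r1:14,r2:Add1,r3:1
  c11: CDB Add2=1; issue ADD r3<-Add2  regs: r0:1,r1:14,r2:Add1,r3:Add2
  c12: CDB Add3=14  regs: r0:1,r1:14,r2:Add1,r3:Add2
  c13: CDB Add1=2  regs: r0:1,r1:14,r2:2,r3:Add2
  c14: CDB Add2=15  regs: r0:1,r1:14,r2:2,r3:15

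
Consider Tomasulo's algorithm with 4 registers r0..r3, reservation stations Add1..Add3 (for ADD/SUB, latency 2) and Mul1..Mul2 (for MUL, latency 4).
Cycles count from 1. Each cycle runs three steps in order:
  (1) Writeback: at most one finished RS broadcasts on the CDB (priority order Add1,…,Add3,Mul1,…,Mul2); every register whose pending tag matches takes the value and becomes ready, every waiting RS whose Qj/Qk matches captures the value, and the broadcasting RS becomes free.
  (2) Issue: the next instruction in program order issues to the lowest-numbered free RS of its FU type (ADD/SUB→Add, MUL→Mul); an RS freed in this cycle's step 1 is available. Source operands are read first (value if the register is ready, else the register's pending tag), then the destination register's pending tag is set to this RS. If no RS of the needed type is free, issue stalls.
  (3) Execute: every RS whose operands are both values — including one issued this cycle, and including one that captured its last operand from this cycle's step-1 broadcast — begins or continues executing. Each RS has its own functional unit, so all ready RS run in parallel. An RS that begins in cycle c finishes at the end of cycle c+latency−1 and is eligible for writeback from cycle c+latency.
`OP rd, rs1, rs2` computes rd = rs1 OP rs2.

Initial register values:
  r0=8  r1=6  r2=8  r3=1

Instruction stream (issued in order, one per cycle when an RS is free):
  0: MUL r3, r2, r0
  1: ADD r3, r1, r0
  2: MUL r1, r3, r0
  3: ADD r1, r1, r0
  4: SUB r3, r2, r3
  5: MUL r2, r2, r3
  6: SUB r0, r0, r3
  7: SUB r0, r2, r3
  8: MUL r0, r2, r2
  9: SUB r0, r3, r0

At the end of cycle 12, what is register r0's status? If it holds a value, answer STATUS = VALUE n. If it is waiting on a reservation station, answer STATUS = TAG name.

STATUS = TAG Add1

cycle 1: issue MUL r3<-Mul1 // r0:8,r1:6,r2:8,r3:Mul1
cycle 2: issue ADD r3<-Add1 // r0:8,r1:6,r2:8,r3:Add1
cycle 3: issue MUL r1<-Mul2 // r0:8,r1:Mul2,r2:8,r3:Add1
cycle 4: CDB Add1=14; issue ADD r1<-Add1 // r0:8,r1:Add1,r2:8,r3:14
cycle 5: CDB Mul1=64; issue SUB r3<-Add2 // r0:8,r1:Add1,r2:8,r3:Add2
cycle 6: issue MUL r2<-Mul1 // r0:8,r1:Add1,r2:Mul1,r3:Add2
cycle 7: CDB Add2=-6; issue SUB r0<-Add2 // r0:Add2,r1:Add1,r2:Mul1,r3:-6
cycle 8: CDB Mul2=112; issue SUB r0<-Add3 // r0:Add3,r1:Add1,r2:Mul1,r3:-6
cycle 9: CDB Add2=14; issue MUL r0<-Mul2 // r0:Mul2,r1:Add1,r2:Mul1,r3:-6
cycle 10: CDB Add1=120; issue SUB r0<-Add1 // r0:Add1,r1:120,r2:Mul1,r3:-6
cycle 11: CDB Mul1=-48 // r0:Add1,r1:120,r2:-48,r3:-6
cycle 12: - // r0:Add1,r1:120,r2:-48,r3:-6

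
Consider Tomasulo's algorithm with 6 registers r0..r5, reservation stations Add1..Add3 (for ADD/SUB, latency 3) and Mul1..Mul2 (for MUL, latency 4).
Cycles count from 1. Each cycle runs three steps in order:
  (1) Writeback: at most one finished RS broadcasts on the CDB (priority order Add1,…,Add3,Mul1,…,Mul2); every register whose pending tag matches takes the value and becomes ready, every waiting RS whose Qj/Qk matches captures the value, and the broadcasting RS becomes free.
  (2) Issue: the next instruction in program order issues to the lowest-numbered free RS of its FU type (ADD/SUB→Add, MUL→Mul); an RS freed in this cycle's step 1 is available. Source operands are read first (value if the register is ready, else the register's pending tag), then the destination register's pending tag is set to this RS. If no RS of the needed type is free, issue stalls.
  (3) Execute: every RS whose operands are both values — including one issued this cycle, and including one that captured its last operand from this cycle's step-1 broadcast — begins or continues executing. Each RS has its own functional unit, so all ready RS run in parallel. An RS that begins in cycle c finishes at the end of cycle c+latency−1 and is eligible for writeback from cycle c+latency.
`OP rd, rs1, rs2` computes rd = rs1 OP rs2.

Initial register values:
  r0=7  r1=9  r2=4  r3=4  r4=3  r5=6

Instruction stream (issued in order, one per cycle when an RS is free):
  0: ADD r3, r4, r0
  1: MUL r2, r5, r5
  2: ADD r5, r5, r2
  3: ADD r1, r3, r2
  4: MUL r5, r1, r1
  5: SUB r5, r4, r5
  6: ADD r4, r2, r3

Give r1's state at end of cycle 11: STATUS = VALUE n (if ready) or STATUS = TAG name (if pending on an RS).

STATUS = VALUE 46

c1: issue ADD r3<-Add1 | r0:7,r1:9,r2:4,r3:Add1,r4:3,r5:6
c2: issue MUL r2<-Mul1 | r0:7,r1:9,r2:Mul1,r3:Add1,r4:3,r5:6
c3: issue ADD r5<-Add2 | r0:7,r1:9,r2:Mul1,r3:Add1,r4:3,r5:Add2
c4: CDB Add1=10; issue ADD r1<-Add1 | r0:7,r1:Add1,r2:Mul1,r3:10,r4:3,r5:Add2
c5: issue MUL r5<-Mul2 | r0:7,r1:Add1,r2:Mul1,r3:10,r4:3,r5:Mul2
c6: CDB Mul1=36; issue SUB r5<-Add3 | r0:7,r1:Add1,r2:36,r3:10,r4:3,r5:Add3
c7: stall | r0:7,r1:Add1,r2:36,r3:10,r4:3,r5:Add3
c8: stall | r0:7,r1:Add1,r2:36,r3:10,r4:3,r5:Add3
c9: CDB Add1=46; issue ADD r4<-Add1 | r0:7,r1:46,r2:36,r3:10,r4:Add1,r5:Add3
c10: CDB Add2=42 | r0:7,r1:46,r2:36,r3:10,r4:Add1,r5:Add3
c11: - | r0:7,r1:46,r2:36,r3:10,r4:Add1,r5:Add3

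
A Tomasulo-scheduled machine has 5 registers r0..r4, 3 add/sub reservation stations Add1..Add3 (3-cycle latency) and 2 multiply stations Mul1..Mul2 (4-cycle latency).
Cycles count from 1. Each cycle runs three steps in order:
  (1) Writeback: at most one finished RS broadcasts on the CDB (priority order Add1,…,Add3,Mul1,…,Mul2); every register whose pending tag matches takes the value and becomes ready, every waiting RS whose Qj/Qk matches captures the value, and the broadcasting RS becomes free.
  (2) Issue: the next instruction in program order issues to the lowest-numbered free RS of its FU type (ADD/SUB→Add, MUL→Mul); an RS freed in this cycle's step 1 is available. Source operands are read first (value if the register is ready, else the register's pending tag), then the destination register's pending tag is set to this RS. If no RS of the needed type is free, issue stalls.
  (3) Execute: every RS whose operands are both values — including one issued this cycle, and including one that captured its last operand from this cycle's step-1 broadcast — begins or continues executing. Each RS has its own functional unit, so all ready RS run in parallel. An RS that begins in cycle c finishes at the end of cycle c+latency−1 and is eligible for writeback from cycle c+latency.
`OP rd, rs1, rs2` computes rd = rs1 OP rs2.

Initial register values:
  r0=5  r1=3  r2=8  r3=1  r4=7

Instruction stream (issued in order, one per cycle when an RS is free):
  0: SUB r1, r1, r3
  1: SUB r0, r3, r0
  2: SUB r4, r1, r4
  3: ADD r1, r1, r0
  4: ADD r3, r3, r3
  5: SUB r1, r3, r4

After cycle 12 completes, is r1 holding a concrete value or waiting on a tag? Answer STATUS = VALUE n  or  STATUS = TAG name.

c1: issue SUB r1<-Add1 | r0:5,r1:Add1,r2:8,r3:1,r4:7
c2: issue SUB r0<-Add2 | r0:Add2,r1:Add1,r2:8,r3:1,r4:7
c3: issue SUB r4<-Add3 | r0:Add2,r1:Add1,r2:8,r3:1,r4:Add3
c4: CDB Add1=2; issue ADD r1<-Add1 | r0:Add2,r1:Add1,r2:8,r3:1,r4:Add3
c5: CDB Add2=-4; issue ADD r3<-Add2 | r0:-4,r1:Add1,r2:8,r3:Add2,r4:Add3
c6: stall | r0:-4,r1:Add1,r2:8,r3:Add2,r4:Add3
c7: CDB Add3=-5; issue SUB r1<-Add3 | r0:-4,r1:Add3,r2:8,r3:Add2,r4:-5
c8: CDB Add1=-2 | r0:-4,r1:Add3,r2:8,r3:Add2,r4:-5
c9: CDB Add2=2 | r0:-4,r1:Add3,r2:8,r3:2,r4:-5
c10: - | r0:-4,r1:Add3,r2:8,r3:2,r4:-5
c11: - | r0:-4,r1:Add3,r2:8,r3:2,r4:-5
c12: CDB Add3=7 | r0:-4,r1:7,r2:8,r3:2,r4:-5

STATUS = VALUE 7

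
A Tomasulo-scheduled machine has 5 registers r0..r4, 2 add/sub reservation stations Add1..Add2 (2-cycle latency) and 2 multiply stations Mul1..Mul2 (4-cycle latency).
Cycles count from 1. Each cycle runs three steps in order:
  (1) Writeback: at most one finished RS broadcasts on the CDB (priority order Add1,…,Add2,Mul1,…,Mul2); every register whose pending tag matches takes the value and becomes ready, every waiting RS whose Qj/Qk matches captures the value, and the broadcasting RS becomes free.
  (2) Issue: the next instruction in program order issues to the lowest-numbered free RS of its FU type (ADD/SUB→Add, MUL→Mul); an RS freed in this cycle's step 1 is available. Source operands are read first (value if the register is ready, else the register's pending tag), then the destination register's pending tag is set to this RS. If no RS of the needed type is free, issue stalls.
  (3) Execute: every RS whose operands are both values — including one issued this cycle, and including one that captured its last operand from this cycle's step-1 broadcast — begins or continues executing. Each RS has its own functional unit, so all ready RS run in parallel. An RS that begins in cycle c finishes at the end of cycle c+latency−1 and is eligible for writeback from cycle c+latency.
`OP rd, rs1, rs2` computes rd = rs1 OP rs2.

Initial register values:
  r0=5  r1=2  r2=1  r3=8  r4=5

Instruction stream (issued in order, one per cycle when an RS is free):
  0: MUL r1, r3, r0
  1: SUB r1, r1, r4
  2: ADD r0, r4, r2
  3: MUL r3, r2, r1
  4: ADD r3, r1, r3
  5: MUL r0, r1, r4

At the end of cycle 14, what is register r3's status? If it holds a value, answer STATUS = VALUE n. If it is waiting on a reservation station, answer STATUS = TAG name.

cycle 1: issue MUL r1<-Mul1 // r0:5,r1:Mul1,r2:1,r3:8,r4:5
cycle 2: issue SUB r1<-Add1 // r0:5,r1:Add1,r2:1,r3:8,r4:5
cycle 3: issue ADD r0<-Add2 // r0:Add2,r1:Add1,r2:1,r3:8,r4:5
cycle 4: issue MUL r3<-Mul2 // r0:Add2,r1:Add1,r2:1,r3:Mul2,r4:5
cycle 5: CDB Add2=6; issue ADD r3<-Add2 // r0:6,r1:Add1,r2:1,r3:Add2,r4:5
cycle 6: CDB Mul1=40; issue MUL r0<-Mul1 // r0:Mul1,r1:Add1,r2:1,r3:Add2,r4:5
cycle 7: - // r0:Mul1,r1:Add1,r2:1,r3:Add2,r4:5
cycle 8: CDB Add1=35 // r0:Mul1,r1:35,r2:1,r3:Add2,r4:5
cycle 9: - // r0:Mul1,r1:35,r2:1,r3:Add2,r4:5
cycle 10: - // r0:Mul1,r1:35,r2:1,r3:Add2,r4:5
cycle 11: - // r0:Mul1,r1:35,r2:1,r3:Add2,r4:5
cycle 12: CDB Mul1=175 // r0:175,r1:35,r2:1,r3:Add2,r4:5
cycle 13: CDB Mul2=35 // r0:175,r1:35,r2:1,r3:Add2,r4:5
cycle 14: - // r0:175,r1:35,r2:1,r3:Add2,r4:5

STATUS = TAG Add2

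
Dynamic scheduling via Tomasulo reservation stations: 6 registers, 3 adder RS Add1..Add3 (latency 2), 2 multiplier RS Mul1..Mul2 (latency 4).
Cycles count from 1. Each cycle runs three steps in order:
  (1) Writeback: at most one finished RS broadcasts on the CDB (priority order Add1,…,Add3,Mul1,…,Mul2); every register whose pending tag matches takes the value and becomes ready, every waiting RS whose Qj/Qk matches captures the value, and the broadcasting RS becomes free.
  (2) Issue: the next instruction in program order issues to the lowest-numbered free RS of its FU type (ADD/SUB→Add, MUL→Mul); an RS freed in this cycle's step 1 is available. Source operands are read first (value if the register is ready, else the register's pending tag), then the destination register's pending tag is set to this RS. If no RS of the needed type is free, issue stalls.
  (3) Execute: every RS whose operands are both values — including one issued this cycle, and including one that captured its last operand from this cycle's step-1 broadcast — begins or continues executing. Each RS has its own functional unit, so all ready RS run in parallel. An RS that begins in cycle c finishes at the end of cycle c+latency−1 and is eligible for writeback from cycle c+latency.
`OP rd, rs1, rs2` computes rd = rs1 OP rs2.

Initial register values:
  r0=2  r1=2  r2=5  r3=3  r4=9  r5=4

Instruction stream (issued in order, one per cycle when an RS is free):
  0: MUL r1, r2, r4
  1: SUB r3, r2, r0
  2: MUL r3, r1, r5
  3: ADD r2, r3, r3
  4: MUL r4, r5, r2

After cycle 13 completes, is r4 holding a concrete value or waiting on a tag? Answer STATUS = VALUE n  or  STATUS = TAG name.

c1: issue MUL r1<-Mul1 | r0:2,r1:Mul1,r2:5,r3:3,r4:9,r5:4
c2: issue SUB r3<-Add1 | r0:2,r1:Mul1,r2:5,r3:Add1,r4:9,r5:4
c3: issue MUL r3<-Mul2 | r0:2,r1:Mul1,r2:5,r3:Mul2,r4:9,r5:4
c4: CDB Add1=3; issue ADD r2<-Add1 | r0:2,r1:Mul1,r2:Add1,r3:Mul2,r4:9,r5:4
c5: CDB Mul1=45; issue MUL r4<-Mul1 | r0:2,r1:45,r2:Add1,r3:Mul2,r4:Mul1,r5:4
c6: - | r0:2,r1:45,r2:Add1,r3:Mul2,r4:Mul1,r5:4
c7: - | r0:2,r1:45,r2:Add1,r3:Mul2,r4:Mul1,r5:4
c8: - | r0:2,r1:45,r2:Add1,r3:Mul2,r4:Mul1,r5:4
c9: CDB Mul2=180 | r0:2,r1:45,r2:Add1,r3:180,r4:Mul1,r5:4
c10: - | r0:2,r1:45,r2:Add1,r3:180,r4:Mul1,r5:4
c11: CDB Add1=360 | r0:2,r1:45,r2:360,r3:180,r4:Mul1,r5:4
c12: - | r0:2,r1:45,r2:360,r3:180,r4:Mul1,r5:4
c13: - | r0:2,r1:45,r2:360,r3:180,r4:Mul1,r5:4

STATUS = TAG Mul1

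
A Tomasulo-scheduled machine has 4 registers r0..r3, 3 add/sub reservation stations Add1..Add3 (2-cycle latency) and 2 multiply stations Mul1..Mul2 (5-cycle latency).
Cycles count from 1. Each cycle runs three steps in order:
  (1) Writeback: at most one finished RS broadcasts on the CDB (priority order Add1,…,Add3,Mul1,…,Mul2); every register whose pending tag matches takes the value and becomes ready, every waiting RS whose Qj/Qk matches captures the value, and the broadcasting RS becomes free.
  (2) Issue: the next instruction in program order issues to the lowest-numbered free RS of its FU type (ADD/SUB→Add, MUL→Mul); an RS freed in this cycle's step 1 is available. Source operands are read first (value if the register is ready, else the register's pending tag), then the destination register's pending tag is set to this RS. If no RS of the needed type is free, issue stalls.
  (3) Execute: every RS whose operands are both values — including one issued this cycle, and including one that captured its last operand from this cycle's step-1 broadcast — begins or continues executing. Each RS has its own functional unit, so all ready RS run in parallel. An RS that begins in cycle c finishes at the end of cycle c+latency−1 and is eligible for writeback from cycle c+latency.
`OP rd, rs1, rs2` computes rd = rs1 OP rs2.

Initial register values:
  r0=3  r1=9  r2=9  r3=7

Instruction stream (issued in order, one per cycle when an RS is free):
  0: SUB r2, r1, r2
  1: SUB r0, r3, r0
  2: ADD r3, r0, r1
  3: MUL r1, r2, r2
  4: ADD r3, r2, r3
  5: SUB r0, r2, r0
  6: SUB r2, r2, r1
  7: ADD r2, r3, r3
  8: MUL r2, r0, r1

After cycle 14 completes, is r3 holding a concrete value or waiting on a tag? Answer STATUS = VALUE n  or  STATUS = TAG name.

STATUS = VALUE 13

c1: issue SUB r2<-Add1 | r0:3,r1:9,r2:Add1,r3:7
c2: issue SUB r0<-Add2 | r0:Add2,r1:9,r2:Add1,r3:7
c3: CDB Add1=0; issue ADD r3<-Add1 | r0:Add2,r1:9,r2:0,r3:Add1
c4: CDB Add2=4; issue MUL r1<-Mul1 | r0:4,r1:Mul1,r2:0,r3:Add1
c5: issue ADD r3<-Add2 | r0:4,r1:Mul1,r2:0,r3:Add2
c6: CDB Add1=13; issue SUB r0<-Add1 | r0:Add1,r1:Mul1,r2:0,r3:Add2
c7: issue SUB r2<-Add3 | r0:Add1,r1:Mul1,r2:Add3,r3:Add2
c8: CDB Add1=-4; issue ADD r2<-Add1 | r0:-4,r1:Mul1,r2:Add1,r3:Add2
c9: CDB Add2=13; issue MUL r2<-Mul2 | r0:-4,r1:Mul1,r2:Mul2,r3:13
c10: CDB Mul1=0 | r0:-4,r1:0,r2:Mul2,r3:13
c11: CDB Add1=26 | r0:-4,r1:0,r2:Mul2,r3:13
c12: CDB Add3=0 | r0:-4,r1:0,r2:Mul2,r3:13
c13: - | r0:-4,r1:0,r2:Mul2,r3:13
c14: - | r0:-4,r1:0,r2:Mul2,r3:13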